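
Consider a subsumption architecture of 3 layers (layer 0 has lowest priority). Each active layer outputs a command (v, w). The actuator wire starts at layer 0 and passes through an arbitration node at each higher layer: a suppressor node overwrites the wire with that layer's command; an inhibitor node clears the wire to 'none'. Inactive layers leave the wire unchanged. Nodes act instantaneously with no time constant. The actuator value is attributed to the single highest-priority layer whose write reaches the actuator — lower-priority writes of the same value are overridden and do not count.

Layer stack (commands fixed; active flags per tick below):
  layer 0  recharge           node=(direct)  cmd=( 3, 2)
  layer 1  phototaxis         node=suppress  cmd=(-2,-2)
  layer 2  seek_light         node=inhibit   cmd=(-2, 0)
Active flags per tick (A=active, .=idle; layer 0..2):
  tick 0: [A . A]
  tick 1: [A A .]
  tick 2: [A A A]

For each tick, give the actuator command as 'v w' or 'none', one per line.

tick 0:
  L0 recharge: active, feeds wire = (3, 2)
  L1 phototaxis: idle → wire stays (3, 2)
  L2 seek_light: active, inhibitor → wire = none
  actuator = none
tick 1:
  L0 recharge: active, feeds wire = (3, 2)
  L1 phototaxis: active, suppressor → wire = (-2, -2)
  L2 seek_light: idle → wire stays (-2, -2)
  actuator = (-2, -2)
tick 2:
  L0 recharge: active, feeds wire = (3, 2)
  L1 phototaxis: active, suppressor → wire = (-2, -2)
  L2 seek_light: active, inhibitor → wire = none
  actuator = none

none
-2 -2
none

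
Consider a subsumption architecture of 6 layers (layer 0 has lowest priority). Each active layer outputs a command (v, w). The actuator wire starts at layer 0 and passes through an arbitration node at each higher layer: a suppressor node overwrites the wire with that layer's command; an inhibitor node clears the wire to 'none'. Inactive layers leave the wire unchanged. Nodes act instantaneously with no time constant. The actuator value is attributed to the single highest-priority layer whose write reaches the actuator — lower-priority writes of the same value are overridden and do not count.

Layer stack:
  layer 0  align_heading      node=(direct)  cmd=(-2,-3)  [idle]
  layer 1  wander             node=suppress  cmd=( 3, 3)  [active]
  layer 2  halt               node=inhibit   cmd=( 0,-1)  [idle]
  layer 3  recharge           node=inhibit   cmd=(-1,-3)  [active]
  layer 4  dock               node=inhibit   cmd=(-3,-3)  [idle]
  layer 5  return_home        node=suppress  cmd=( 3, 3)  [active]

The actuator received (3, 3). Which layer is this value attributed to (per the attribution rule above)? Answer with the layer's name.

[0] align_heading off; wire := none
[1] wander on (suppress); wire := (3, 3)
[2] halt off; pass (3, 3)
[3] recharge on (inhibit); wire := none
[4] dock off; pass none
[5] return_home on (suppress); wire := (3, 3)
output (3, 3)
last writer: layer 5 = return_home

return_home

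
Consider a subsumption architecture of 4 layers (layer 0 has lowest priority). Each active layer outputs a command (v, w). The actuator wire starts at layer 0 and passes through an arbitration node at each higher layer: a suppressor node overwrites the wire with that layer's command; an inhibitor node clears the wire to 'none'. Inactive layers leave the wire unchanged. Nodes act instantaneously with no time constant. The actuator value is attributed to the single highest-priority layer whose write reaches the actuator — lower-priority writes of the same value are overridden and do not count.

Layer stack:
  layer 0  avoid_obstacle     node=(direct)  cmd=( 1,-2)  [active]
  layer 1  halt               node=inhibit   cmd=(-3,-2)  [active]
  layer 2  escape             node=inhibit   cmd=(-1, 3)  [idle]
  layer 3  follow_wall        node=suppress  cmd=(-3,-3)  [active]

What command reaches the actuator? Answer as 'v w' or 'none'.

-3 -3

[0] avoid_obstacle on; wire := (1, -2)
[1] halt on (inhibit); wire := none
[2] escape off; pass none
[3] follow_wall on (suppress); wire := (-3, -3)
output (-3, -3)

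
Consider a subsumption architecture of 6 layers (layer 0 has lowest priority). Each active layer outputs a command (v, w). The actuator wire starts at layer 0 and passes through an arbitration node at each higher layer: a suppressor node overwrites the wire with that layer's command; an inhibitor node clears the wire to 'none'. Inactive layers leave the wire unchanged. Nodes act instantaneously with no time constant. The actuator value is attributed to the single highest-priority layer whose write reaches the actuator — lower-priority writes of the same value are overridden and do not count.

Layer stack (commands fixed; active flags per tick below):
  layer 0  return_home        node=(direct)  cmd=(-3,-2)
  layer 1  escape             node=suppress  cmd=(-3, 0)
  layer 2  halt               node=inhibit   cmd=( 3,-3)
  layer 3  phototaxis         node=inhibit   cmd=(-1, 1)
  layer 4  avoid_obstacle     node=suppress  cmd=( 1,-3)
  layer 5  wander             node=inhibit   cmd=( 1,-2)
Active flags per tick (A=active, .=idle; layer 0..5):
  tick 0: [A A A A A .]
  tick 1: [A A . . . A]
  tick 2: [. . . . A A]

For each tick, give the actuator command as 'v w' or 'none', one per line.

tick 0:
  [0] return_home on; wire := (-3, -2)
  [1] escape on (suppress); wire := (-3, 0)
  [2] halt on (inhibit); wire := none
  [3] phototaxis on (inhibit); wire := none
  [4] avoid_obstacle on (suppress); wire := (1, -3)
  [5] wander off; pass (1, -3)
  output (1, -3)
tick 1:
  [0] return_home on; wire := (-3, -2)
  [1] escape on (suppress); wire := (-3, 0)
  [2] halt off; pass (-3, 0)
  [3] phototaxis off; pass (-3, 0)
  [4] avoid_obstacle off; pass (-3, 0)
  [5] wander on (inhibit); wire := none
  output none
tick 2:
  [0] return_home off; wire := none
  [1] escape off; pass none
  [2] halt off; pass none
  [3] phototaxis off; pass none
  [4] avoid_obstacle on (suppress); wire := (1, -3)
  [5] wander on (inhibit); wire := none
  output none

1 -3
none
none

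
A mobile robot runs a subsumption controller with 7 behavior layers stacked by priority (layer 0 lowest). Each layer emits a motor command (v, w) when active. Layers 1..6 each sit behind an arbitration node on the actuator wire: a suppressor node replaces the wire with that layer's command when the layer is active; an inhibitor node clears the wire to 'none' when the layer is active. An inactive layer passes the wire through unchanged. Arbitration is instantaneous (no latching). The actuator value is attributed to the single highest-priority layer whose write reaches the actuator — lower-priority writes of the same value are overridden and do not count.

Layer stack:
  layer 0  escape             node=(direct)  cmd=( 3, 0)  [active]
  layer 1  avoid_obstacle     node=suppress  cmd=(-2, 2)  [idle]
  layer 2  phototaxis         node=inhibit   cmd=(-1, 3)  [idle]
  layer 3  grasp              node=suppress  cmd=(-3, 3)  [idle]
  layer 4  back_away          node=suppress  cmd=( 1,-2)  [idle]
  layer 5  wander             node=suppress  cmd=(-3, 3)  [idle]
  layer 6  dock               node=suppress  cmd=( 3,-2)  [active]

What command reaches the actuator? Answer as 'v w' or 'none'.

[0] escape on; wire := (3, 0)
[1] avoid_obstacle off; pass (3, 0)
[2] phototaxis off; pass (3, 0)
[3] grasp off; pass (3, 0)
[4] back_away off; pass (3, 0)
[5] wander off; pass (3, 0)
[6] dock on (suppress); wire := (3, -2)
output (3, -2)

3 -2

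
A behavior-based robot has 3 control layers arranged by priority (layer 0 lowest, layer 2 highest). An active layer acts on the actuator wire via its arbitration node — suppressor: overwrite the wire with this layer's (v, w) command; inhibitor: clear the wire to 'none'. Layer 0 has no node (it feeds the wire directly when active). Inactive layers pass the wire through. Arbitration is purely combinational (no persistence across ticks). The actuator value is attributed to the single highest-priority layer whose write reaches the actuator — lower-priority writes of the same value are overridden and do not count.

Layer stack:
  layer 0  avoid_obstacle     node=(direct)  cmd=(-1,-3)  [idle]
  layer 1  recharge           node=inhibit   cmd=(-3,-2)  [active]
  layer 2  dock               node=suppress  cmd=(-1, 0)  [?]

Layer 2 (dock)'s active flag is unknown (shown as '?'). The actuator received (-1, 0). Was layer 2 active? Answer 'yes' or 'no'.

yes

If layer 2 is active=yes:
  actuator would be (-1, 0)
If layer 2 is active=no:
  actuator would be none
Observed (-1, 0), so layer 2 was active.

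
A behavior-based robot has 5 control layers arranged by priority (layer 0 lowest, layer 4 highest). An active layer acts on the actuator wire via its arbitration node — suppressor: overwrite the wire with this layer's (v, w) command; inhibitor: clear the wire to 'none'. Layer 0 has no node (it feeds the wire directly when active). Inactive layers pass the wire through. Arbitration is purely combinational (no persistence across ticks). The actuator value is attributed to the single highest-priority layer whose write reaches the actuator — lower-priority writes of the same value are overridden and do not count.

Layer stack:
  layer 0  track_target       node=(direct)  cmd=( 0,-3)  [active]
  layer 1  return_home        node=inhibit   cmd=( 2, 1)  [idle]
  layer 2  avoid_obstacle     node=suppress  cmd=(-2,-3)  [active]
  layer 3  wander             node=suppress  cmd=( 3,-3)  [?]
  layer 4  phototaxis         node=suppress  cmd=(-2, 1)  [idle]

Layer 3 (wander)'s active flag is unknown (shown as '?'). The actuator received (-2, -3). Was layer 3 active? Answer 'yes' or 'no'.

If layer 3 is active=yes:
  actuator would be (3, -3)
If layer 3 is active=no:
  actuator would be (-2, -3)
Observed (-2, -3), so layer 3 was idle.

no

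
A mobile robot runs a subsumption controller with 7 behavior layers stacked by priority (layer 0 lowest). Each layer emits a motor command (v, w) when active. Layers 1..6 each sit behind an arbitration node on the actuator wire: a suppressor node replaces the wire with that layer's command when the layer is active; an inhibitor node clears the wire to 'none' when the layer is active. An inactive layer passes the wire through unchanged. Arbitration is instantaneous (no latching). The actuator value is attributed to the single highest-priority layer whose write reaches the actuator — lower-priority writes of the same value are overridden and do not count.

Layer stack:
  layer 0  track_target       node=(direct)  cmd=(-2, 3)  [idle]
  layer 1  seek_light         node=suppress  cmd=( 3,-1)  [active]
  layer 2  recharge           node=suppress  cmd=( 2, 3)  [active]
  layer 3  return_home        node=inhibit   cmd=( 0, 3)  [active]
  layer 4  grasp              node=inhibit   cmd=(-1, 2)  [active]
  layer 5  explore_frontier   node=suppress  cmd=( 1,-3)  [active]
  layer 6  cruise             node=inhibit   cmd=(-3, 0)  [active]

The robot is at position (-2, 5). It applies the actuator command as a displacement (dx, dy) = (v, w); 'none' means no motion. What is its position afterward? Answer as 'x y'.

L0 track_target: idle → wire = none
L1 seek_light: active, suppressor → wire = (3, -1)
L2 recharge: active, suppressor → wire = (2, 3)
L3 return_home: active, inhibitor → wire = none
L4 grasp: active, inhibitor → wire = none
L5 explore_frontier: active, suppressor → wire = (1, -3)
L6 cruise: active, inhibitor → wire = none
actuator = none
position: (-2, 5) + none = (-2, 5)

-2 5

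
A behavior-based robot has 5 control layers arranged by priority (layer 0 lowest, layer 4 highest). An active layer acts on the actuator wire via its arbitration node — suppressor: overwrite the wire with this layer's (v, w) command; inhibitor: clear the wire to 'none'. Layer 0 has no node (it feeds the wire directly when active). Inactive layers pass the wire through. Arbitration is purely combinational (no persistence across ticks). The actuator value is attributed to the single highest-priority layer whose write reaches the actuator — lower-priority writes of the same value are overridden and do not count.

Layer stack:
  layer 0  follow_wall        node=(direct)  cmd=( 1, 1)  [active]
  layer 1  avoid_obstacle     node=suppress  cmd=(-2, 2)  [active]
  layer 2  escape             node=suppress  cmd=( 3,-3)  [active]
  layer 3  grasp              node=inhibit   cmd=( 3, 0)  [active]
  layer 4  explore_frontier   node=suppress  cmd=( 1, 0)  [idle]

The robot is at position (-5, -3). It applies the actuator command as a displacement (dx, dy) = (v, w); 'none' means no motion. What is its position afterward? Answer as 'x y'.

[0] follow_wall on; wire := (1, 1)
[1] avoid_obstacle on (suppress); wire := (-2, 2)
[2] escape on (suppress); wire := (3, -3)
[3] grasp on (inhibit); wire := none
[4] explore_frontier off; pass none
output none
position: (-5, -3) + none = (-5, -3)

-5 -3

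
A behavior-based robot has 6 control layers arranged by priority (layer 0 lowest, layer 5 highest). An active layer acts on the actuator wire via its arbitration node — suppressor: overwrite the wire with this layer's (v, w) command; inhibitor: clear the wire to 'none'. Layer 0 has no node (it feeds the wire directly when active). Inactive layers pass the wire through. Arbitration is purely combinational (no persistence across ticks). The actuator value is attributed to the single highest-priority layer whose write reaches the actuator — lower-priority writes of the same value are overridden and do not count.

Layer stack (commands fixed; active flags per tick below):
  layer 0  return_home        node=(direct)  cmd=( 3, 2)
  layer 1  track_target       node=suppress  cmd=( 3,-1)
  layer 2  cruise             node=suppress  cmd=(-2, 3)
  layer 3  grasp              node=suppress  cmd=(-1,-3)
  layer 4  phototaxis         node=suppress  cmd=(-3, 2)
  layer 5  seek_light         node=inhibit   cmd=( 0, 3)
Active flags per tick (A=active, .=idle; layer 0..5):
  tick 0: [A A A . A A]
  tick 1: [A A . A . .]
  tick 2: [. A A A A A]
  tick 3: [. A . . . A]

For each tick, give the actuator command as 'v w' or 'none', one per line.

tick 0:
  layer 0 (return_home) active — direct: (3, 2)
  layer 1 (track_target) active — suppresses: (3, -1)
  layer 2 (cruise) active — suppresses: (-2, 3)
  layer 3 (grasp) idle — unchanged: (-2, 3)
  layer 4 (phototaxis) active — suppresses: (-3, 2)
  layer 5 (seek_light) active — inhibits: none
  → actuator none
tick 1:
  layer 0 (return_home) active — direct: (3, 2)
  layer 1 (track_target) active — suppresses: (3, -1)
  layer 2 (cruise) idle — unchanged: (3, -1)
  layer 3 (grasp) active — suppresses: (-1, -3)
  layer 4 (phototaxis) idle — unchanged: (-1, -3)
  layer 5 (seek_light) idle — unchanged: (-1, -3)
  → actuator (-1, -3)
tick 2:
  layer 0 (return_home) idle — none
  layer 1 (track_target) active — suppresses: (3, -1)
  layer 2 (cruise) active — suppresses: (-2, 3)
  layer 3 (grasp) active — suppresses: (-1, -3)
  layer 4 (phototaxis) active — suppresses: (-3, 2)
  layer 5 (seek_light) active — inhibits: none
  → actuator none
tick 3:
  layer 0 (return_home) idle — none
  layer 1 (track_target) active — suppresses: (3, -1)
  layer 2 (cruise) idle — unchanged: (3, -1)
  layer 3 (grasp) idle — unchanged: (3, -1)
  layer 4 (phototaxis) idle — unchanged: (3, -1)
  layer 5 (seek_light) active — inhibits: none
  → actuator none

none
-1 -3
none
none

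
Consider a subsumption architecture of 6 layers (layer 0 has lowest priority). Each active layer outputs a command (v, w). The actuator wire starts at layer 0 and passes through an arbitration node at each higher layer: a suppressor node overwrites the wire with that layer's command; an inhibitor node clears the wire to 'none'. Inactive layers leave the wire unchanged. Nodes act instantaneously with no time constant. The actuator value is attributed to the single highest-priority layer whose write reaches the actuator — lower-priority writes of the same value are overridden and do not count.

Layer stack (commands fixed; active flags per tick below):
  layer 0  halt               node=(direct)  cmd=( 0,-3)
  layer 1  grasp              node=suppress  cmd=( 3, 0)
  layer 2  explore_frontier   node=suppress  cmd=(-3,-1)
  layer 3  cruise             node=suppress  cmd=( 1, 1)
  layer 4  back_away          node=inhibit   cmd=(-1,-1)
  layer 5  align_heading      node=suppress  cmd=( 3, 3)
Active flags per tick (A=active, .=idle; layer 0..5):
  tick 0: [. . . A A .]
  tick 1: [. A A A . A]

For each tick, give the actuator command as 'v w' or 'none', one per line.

tick 0:
  [0] halt off; wire := none
  [1] grasp off; pass none
  [2] explore_frontier off; pass none
  [3] cruise on (suppress); wire := (1, 1)
  [4] back_away on (inhibit); wire := none
  [5] align_heading off; pass none
  output none
tick 1:
  [0] halt off; wire := none
  [1] grasp on (suppress); wire := (3, 0)
  [2] explore_frontier on (suppress); wire := (-3, -1)
  [3] cruise on (suppress); wire := (1, 1)
  [4] back_away off; pass (1, 1)
  [5] align_heading on (suppress); wire := (3, 3)
  output (3, 3)

none
3 3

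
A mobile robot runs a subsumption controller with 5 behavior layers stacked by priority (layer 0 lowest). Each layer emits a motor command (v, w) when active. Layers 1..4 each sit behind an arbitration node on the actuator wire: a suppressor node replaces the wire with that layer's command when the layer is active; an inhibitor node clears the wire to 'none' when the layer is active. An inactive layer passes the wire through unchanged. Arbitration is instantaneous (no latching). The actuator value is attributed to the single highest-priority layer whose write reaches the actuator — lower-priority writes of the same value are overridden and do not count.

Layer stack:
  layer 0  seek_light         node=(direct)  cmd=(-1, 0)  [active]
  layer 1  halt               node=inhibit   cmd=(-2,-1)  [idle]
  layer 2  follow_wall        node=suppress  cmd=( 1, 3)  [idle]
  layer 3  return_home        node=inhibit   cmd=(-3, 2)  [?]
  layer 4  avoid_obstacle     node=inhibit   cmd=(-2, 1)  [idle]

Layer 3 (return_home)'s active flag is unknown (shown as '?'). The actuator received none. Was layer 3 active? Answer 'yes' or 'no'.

yes

If layer 3 is active=yes:
  actuator would be none
If layer 3 is active=no:
  actuator would be (-1, 0)
Observed none, so layer 3 was active.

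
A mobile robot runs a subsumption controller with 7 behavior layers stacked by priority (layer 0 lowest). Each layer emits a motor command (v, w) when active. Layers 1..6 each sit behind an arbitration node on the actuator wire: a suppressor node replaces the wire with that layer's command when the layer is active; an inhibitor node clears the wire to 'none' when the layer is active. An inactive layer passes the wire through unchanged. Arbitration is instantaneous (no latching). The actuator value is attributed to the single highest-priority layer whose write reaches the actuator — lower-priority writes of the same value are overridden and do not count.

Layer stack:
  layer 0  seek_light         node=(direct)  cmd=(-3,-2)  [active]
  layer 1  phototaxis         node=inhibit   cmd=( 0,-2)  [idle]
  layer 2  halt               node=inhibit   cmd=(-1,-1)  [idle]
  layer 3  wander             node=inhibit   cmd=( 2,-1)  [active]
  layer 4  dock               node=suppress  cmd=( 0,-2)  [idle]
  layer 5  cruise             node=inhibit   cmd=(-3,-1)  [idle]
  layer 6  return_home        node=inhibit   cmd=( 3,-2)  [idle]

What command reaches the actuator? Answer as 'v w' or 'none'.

none

[0] seek_light on; wire := (-3, -2)
[1] phototaxis off; pass (-3, -2)
[2] halt off; pass (-3, -2)
[3] wander on (inhibit); wire := none
[4] dock off; pass none
[5] cruise off; pass none
[6] return_home off; pass none
output none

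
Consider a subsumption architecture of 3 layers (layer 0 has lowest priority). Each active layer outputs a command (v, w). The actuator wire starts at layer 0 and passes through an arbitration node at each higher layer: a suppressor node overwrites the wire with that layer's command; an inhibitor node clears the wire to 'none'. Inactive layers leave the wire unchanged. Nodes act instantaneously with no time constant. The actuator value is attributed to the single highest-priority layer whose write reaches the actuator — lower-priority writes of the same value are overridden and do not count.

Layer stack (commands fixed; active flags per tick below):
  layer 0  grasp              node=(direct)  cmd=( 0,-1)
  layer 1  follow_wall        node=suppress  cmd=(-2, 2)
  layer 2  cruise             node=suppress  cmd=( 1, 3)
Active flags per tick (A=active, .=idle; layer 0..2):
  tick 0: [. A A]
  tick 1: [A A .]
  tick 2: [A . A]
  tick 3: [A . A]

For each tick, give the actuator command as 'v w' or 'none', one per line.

1 3
-2 2
1 3
1 3

tick 0:
  [0] grasp off; wire := none
  [1] follow_wall on (suppress); wire := (-2, 2)
  [2] cruise on (suppress); wire := (1, 3)
  output (1, 3)
tick 1:
  [0] grasp on; wire := (0, -1)
  [1] follow_wall on (suppress); wire := (-2, 2)
  [2] cruise off; pass (-2, 2)
  output (-2, 2)
tick 2:
  [0] grasp on; wire := (0, -1)
  [1] follow_wall off; pass (0, -1)
  [2] cruise on (suppress); wire := (1, 3)
  output (1, 3)
tick 3:
  [0] grasp on; wire := (0, -1)
  [1] follow_wall off; pass (0, -1)
  [2] cruise on (suppress); wire := (1, 3)
  output (1, 3)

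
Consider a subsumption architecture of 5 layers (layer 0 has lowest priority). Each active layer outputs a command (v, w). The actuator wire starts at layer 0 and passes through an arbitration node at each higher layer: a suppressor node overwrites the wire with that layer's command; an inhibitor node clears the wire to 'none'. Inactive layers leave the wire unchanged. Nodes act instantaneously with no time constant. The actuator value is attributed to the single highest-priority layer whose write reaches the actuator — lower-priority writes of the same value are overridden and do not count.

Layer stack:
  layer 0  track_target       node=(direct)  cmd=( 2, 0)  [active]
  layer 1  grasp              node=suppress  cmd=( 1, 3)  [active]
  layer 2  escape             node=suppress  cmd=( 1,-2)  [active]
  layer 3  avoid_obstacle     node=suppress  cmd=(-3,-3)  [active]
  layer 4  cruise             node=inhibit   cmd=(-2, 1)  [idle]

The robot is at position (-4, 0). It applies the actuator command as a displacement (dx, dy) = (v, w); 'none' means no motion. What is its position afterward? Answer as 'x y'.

L0 track_target: active, feeds wire = (2, 0)
L1 grasp: active, suppressor → wire = (1, 3)
L2 escape: active, suppressor → wire = (1, -2)
L3 avoid_obstacle: active, suppressor → wire = (-3, -3)
L4 cruise: idle → wire stays (-3, -3)
actuator = (-3, -3)
position: (-4, 0) + (-3, -3) = (-7, -3)

-7 -3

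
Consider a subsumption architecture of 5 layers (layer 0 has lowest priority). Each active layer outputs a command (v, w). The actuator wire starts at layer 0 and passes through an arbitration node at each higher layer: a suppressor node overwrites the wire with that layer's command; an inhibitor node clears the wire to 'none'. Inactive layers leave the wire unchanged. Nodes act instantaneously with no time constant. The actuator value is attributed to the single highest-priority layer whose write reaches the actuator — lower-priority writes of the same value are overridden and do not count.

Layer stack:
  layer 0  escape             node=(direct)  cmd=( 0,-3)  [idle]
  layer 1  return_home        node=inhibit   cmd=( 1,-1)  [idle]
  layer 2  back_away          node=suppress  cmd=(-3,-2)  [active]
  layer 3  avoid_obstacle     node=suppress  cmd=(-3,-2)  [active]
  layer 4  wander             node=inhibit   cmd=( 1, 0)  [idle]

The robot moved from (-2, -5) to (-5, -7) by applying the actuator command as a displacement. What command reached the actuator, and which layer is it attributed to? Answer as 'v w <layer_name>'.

displacement = (-5, -7) − (-2, -5) = (-3, -2)
[0] escape off; wire := none
[1] return_home off; pass none
[2] back_away on (suppress); wire := (-3, -2)
[3] avoid_obstacle on (suppress); wire := (-3, -2)
[4] wander off; pass (-3, -2)
output (-3, -2) — from layer 3 (avoid_obstacle)

-3 -2 avoid_obstacle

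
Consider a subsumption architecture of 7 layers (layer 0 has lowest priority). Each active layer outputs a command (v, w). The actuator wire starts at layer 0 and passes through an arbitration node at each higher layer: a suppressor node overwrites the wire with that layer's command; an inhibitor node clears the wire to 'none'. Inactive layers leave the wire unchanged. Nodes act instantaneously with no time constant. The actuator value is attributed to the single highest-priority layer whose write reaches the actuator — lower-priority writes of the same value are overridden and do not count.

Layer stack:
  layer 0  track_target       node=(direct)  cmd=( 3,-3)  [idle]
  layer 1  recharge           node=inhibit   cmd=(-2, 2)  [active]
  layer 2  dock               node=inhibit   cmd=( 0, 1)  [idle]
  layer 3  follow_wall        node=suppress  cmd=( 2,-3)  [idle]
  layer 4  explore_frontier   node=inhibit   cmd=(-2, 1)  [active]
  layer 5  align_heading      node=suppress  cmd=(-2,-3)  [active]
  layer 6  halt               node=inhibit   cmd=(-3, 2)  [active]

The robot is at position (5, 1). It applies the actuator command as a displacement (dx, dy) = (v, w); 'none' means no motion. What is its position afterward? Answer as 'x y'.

5 1

layer 0 (track_target) idle — none
layer 1 (recharge) active — inhibits: none
layer 2 (dock) idle — unchanged: none
layer 3 (follow_wall) idle — unchanged: none
layer 4 (explore_frontier) active — inhibits: none
layer 5 (align_heading) active — suppresses: (-2, -3)
layer 6 (halt) active — inhibits: none
→ actuator none
position: (5, 1) + none = (5, 1)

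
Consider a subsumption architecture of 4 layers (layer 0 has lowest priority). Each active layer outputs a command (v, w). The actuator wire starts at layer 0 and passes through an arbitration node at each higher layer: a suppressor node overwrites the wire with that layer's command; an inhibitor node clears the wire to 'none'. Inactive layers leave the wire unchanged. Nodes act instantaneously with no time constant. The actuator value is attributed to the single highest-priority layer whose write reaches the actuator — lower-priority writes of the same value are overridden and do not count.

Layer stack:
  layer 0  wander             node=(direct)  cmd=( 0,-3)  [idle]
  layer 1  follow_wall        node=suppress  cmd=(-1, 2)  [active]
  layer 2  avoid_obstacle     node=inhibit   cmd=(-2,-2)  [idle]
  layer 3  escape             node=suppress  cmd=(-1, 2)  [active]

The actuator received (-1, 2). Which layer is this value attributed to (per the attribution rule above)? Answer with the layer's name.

escape

L0 wander: idle → wire = none
L1 follow_wall: active, suppressor → wire = (-1, 2)
L2 avoid_obstacle: idle → wire stays (-1, 2)
L3 escape: active, suppressor → wire = (-1, 2)
actuator = (-1, 2)
last writer: layer 3 = escape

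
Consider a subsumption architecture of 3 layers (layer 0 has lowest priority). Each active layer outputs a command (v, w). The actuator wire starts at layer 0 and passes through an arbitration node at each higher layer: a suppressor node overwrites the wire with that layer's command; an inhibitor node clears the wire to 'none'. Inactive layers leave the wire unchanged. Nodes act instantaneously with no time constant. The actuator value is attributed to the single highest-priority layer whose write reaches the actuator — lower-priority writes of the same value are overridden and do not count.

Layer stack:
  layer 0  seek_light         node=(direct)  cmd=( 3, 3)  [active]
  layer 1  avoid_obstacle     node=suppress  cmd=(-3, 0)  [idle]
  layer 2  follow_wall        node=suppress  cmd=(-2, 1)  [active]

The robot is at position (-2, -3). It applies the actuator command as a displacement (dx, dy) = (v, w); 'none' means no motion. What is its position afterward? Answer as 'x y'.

layer 0 (seek_light) active — direct: (3, 3)
layer 1 (avoid_obstacle) idle — unchanged: (3, 3)
layer 2 (follow_wall) active — suppresses: (-2, 1)
→ actuator (-2, 1)
position: (-2, -3) + (-2, 1) = (-4, -2)

-4 -2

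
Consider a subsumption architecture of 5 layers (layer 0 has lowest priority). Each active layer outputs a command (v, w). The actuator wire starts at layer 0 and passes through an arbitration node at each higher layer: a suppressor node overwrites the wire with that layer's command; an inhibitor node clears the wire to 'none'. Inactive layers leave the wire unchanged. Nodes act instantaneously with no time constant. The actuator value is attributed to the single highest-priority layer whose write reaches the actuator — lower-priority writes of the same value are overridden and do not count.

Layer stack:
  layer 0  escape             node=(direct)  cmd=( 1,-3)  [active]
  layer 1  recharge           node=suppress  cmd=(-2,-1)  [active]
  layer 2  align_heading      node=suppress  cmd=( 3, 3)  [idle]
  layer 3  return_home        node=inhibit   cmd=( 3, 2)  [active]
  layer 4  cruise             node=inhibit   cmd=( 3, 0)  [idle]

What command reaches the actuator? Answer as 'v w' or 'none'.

[0] escape on; wire := (1, -3)
[1] recharge on (suppress); wire := (-2, -1)
[2] align_heading off; pass (-2, -1)
[3] return_home on (inhibit); wire := none
[4] cruise off; pass none
output none

none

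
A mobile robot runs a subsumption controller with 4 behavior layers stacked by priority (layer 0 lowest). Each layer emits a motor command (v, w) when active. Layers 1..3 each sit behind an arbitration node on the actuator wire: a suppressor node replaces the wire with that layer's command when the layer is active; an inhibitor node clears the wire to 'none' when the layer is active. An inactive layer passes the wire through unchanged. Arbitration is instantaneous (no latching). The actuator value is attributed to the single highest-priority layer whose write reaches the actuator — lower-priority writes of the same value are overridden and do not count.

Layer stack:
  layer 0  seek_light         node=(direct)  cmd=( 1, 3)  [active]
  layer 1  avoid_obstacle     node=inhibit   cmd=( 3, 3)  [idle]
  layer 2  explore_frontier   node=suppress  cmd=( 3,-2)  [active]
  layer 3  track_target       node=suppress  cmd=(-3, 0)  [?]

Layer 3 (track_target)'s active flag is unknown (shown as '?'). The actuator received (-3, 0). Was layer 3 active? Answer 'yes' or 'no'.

If layer 3 is active=yes:
  actuator would be (-3, 0)
If layer 3 is active=no:
  actuator would be (3, -2)
Observed (-3, 0), so layer 3 was active.

yes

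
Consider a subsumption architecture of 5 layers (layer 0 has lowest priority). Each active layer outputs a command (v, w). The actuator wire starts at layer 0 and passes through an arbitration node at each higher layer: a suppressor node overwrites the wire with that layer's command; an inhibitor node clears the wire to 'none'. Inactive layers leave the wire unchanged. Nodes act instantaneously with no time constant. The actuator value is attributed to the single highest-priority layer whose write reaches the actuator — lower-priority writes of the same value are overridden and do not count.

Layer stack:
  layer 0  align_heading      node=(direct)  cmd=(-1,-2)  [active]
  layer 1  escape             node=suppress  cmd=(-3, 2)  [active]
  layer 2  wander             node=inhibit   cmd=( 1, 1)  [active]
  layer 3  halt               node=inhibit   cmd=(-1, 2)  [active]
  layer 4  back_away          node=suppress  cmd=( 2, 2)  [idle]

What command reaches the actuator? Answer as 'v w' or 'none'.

L0 align_heading: active, feeds wire = (-1, -2)
L1 escape: active, suppressor → wire = (-3, 2)
L2 wander: active, inhibitor → wire = none
L3 halt: active, inhibitor → wire = none
L4 back_away: idle → wire stays none
actuator = none

none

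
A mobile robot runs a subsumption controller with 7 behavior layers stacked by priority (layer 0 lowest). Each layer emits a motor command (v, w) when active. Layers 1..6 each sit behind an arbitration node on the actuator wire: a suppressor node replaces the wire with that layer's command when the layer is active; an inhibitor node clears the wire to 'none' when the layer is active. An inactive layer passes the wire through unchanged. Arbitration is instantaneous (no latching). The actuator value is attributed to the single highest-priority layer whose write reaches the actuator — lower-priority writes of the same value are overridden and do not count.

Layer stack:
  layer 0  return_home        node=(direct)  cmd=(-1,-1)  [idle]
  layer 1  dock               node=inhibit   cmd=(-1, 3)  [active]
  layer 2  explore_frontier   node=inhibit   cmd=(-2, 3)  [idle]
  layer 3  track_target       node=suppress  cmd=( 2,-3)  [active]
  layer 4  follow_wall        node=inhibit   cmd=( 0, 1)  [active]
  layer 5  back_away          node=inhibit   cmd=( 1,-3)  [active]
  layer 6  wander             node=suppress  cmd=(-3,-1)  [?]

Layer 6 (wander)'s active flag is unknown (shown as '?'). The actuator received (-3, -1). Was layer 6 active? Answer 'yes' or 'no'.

yes

If layer 6 is active=yes:
  actuator would be (-3, -1)
If layer 6 is active=no:
  actuator would be none
Observed (-3, -1), so layer 6 was active.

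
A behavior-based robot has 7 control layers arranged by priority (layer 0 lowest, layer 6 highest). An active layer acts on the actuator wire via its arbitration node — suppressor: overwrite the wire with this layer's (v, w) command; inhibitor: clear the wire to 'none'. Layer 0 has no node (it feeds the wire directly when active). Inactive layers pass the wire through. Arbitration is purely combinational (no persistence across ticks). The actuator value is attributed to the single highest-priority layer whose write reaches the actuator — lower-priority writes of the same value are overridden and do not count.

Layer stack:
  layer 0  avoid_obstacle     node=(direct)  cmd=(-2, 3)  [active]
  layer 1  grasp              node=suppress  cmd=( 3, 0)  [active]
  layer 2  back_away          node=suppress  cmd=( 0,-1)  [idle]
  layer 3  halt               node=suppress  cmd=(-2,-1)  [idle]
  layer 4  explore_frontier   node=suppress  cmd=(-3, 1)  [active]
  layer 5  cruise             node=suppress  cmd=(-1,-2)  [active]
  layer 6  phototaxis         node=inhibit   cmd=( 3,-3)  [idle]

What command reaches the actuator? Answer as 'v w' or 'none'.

layer 0 (avoid_obstacle) active — direct: (-2, 3)
layer 1 (grasp) active — suppresses: (3, 0)
layer 2 (back_away) idle — unchanged: (3, 0)
layer 3 (halt) idle — unchanged: (3, 0)
layer 4 (explore_frontier) active — suppresses: (-3, 1)
layer 5 (cruise) active — suppresses: (-1, -2)
layer 6 (phototaxis) idle — unchanged: (-1, -2)
→ actuator (-1, -2)

-1 -2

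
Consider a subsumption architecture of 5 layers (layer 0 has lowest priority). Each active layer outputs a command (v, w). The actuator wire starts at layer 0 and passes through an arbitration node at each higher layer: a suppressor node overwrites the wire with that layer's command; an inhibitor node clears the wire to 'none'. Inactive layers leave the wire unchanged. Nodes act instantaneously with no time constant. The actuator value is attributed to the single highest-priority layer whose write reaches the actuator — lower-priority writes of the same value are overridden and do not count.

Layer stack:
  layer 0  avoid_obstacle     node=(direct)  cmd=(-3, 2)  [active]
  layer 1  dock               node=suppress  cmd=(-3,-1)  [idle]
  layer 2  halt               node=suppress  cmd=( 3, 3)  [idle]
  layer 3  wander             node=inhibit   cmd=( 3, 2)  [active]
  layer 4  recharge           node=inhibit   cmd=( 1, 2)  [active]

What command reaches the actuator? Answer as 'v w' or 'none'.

none

[0] avoid_obstacle on; wire := (-3, 2)
[1] dock off; pass (-3, 2)
[2] halt off; pass (-3, 2)
[3] wander on (inhibit); wire := none
[4] recharge on (inhibit); wire := none
output none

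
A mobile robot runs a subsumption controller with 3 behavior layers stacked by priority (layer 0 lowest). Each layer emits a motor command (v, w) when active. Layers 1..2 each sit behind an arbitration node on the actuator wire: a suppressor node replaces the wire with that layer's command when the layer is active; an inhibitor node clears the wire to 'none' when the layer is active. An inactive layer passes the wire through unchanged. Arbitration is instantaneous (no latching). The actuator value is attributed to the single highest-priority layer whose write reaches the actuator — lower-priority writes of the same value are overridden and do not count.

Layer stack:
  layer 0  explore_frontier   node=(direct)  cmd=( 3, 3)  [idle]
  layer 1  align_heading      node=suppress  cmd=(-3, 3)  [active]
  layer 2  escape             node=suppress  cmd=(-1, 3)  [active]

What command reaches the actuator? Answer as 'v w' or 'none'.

[0] explore_frontier off; wire := none
[1] align_heading on (suppress); wire := (-3, 3)
[2] escape on (suppress); wire := (-1, 3)
output (-1, 3)

-1 3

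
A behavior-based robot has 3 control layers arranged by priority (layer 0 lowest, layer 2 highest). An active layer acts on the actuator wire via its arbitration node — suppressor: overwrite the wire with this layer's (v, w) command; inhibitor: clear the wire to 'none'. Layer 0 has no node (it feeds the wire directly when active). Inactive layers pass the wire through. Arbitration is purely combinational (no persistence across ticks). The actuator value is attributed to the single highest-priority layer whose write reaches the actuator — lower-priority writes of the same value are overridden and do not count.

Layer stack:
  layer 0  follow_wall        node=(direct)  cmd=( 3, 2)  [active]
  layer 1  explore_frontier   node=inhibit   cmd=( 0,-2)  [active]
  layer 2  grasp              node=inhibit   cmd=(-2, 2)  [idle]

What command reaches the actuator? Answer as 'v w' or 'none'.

L0 follow_wall: active, feeds wire = (3, 2)
L1 explore_frontier: active, inhibitor → wire = none
L2 grasp: idle → wire stays none
actuator = none

none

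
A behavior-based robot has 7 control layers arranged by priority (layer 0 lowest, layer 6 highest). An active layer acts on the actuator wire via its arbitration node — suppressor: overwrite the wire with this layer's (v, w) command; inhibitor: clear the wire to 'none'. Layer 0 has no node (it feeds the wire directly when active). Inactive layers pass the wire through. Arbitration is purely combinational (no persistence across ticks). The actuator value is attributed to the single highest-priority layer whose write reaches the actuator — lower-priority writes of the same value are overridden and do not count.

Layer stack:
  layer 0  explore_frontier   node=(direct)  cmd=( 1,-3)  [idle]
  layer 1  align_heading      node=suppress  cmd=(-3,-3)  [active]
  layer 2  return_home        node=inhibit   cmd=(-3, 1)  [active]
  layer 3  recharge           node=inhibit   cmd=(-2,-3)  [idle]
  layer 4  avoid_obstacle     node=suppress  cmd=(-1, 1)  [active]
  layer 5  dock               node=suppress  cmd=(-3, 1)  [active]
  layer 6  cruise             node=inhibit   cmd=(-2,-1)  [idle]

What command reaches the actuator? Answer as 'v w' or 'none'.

layer 0 (explore_frontier) idle — none
layer 1 (align_heading) active — suppresses: (-3, -3)
layer 2 (return_home) active — inhibits: none
layer 3 (recharge) idle — unchanged: none
layer 4 (avoid_obstacle) active — suppresses: (-1, 1)
layer 5 (dock) active — suppresses: (-3, 1)
layer 6 (cruise) idle — unchanged: (-3, 1)
→ actuator (-3, 1)

-3 1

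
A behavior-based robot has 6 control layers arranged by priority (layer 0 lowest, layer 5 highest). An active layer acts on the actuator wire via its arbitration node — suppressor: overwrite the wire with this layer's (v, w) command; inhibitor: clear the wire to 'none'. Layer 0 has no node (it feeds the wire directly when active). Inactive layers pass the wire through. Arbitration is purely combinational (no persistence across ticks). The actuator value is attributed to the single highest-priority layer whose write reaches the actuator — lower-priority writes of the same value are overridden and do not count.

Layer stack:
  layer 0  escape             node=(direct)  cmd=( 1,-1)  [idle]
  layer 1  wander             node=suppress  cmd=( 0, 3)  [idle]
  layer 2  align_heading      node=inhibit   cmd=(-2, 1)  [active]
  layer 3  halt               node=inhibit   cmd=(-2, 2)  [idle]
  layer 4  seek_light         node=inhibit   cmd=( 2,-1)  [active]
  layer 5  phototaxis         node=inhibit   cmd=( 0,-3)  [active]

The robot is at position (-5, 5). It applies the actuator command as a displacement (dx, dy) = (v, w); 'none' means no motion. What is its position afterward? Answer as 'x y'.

-5 5

L0 escape: idle → wire = none
L1 wander: idle → wire stays none
L2 align_heading: active, inhibitor → wire = none
L3 halt: idle → wire stays none
L4 seek_light: active, inhibitor → wire = none
L5 phototaxis: active, inhibitor → wire = none
actuator = none
position: (-5, 5) + none = (-5, 5)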